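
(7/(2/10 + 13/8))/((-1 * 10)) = -28/73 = -0.38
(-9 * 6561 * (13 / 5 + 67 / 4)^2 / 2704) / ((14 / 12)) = -26531129043 / 3785600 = -7008.43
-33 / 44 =-3 / 4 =-0.75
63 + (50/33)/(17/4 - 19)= 122461/1947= 62.90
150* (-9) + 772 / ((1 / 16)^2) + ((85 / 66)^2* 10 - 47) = 427435955 / 2178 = 196251.59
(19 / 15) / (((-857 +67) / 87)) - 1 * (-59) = 232499 / 3950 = 58.86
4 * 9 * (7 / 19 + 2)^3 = 3280500 / 6859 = 478.28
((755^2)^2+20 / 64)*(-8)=-5198856010005 / 2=-2599428005002.50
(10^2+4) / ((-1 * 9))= -104 / 9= -11.56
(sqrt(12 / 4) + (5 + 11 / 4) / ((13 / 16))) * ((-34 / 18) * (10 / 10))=-2108 / 117 - 17 * sqrt(3) / 9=-21.29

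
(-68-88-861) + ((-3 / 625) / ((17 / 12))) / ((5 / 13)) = -54028593 / 53125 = -1017.01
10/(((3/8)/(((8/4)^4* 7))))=8960/3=2986.67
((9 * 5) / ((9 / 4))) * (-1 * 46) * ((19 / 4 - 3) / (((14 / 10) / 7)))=-8050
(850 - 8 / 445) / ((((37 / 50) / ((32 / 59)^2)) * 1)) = 3873198080 / 11462933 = 337.89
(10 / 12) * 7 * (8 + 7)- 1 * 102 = -29 / 2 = -14.50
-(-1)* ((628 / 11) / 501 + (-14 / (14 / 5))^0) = 6139 / 5511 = 1.11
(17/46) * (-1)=-17/46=-0.37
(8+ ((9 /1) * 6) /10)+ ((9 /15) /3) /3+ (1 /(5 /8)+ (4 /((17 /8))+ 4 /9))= 13306 /765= 17.39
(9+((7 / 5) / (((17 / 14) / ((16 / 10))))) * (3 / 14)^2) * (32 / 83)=123552 / 35275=3.50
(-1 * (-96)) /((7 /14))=192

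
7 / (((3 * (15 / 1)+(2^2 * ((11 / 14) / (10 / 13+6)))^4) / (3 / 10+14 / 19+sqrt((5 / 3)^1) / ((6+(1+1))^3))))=16807 * sqrt(15) / 166128486+423805312 / 2630367695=0.16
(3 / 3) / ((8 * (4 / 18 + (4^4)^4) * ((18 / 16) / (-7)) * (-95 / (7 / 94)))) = 49 / 345186521597380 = 0.00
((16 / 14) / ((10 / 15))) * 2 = 24 / 7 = 3.43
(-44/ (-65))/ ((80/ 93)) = 1023/ 1300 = 0.79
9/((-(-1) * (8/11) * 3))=33/8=4.12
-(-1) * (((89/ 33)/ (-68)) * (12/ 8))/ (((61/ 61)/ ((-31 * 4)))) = 2759/ 374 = 7.38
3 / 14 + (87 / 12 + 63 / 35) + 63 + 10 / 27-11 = 232979 / 3780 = 61.63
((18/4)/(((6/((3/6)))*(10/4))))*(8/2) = 0.60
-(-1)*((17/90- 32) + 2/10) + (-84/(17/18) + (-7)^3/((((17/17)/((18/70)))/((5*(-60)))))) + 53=8076089/306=26392.45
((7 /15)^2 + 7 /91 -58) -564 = -1818488 /2925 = -621.71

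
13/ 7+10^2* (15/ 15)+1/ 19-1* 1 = 13421/ 133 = 100.91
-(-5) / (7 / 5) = 25 / 7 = 3.57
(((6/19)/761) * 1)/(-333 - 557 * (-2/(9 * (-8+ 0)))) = -216/181388155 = -0.00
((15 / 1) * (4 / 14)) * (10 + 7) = 510 / 7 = 72.86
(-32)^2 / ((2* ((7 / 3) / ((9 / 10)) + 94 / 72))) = 55296 / 421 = 131.34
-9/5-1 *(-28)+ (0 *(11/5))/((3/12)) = 131/5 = 26.20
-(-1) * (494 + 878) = 1372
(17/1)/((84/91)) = 221/12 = 18.42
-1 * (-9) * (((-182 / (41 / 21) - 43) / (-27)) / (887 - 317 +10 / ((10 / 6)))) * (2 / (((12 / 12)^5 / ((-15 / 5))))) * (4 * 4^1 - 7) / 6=-5585 / 7872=-0.71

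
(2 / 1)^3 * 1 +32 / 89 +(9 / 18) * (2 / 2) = 1577 / 178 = 8.86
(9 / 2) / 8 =9 / 16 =0.56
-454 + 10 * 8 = -374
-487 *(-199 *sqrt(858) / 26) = 96913 *sqrt(858) / 26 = 109182.32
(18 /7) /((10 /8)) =72 /35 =2.06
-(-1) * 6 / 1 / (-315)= -2 / 105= -0.02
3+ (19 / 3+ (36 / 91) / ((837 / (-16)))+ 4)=37592 / 2821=13.33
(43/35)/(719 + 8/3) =129/75775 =0.00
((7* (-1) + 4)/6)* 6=-3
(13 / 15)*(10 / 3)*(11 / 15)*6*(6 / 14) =572 / 105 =5.45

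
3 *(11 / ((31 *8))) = 0.13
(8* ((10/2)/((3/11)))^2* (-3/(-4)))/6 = 3025/9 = 336.11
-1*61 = -61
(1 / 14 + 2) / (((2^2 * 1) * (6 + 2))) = 29 / 448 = 0.06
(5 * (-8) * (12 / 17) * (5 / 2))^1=-1200 / 17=-70.59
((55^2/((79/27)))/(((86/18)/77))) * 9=509406975/3397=149957.90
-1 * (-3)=3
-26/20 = -13/10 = -1.30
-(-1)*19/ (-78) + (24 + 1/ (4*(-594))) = 733775/ 30888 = 23.76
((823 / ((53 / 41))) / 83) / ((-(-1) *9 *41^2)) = 823 / 1623231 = 0.00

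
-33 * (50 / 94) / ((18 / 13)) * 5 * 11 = -196625 / 282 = -697.25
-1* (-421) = 421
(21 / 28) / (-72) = -1 / 96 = -0.01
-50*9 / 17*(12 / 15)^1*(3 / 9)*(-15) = 1800 / 17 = 105.88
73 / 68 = 1.07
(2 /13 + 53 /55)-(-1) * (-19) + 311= 293.12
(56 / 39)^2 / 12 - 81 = -368819 / 4563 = -80.83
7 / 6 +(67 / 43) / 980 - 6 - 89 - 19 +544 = 431.17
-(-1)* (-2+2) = 0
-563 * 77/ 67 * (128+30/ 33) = -5588338/ 67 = -83408.03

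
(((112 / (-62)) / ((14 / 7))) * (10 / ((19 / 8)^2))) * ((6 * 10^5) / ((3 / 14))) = -50176000000 / 11191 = -4483602.90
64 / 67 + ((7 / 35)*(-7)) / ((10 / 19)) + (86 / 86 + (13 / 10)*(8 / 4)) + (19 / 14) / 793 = 1.90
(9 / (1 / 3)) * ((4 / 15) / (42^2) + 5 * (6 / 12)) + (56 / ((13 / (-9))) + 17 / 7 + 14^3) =17677791 / 6370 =2775.16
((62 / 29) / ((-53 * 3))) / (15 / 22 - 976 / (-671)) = -1364 / 216717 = -0.01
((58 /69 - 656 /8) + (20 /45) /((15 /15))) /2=-8354 /207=-40.36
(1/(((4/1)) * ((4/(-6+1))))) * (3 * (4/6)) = -5/8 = -0.62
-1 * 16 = -16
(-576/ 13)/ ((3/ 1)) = -192/ 13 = -14.77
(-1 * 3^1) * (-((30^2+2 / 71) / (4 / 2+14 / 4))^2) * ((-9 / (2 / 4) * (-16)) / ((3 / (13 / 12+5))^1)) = 28616926952832 / 609961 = 46915994.55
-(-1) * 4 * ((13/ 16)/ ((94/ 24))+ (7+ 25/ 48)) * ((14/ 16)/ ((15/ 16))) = 24409/ 846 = 28.85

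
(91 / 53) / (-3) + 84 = 13265 / 159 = 83.43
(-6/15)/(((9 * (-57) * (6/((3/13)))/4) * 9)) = 4/300105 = 0.00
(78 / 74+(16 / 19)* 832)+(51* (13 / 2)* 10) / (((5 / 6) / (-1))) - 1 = -2303952 / 703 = -3277.31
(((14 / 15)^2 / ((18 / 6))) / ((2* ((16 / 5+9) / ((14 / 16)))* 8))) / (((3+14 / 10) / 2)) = 343 / 579744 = 0.00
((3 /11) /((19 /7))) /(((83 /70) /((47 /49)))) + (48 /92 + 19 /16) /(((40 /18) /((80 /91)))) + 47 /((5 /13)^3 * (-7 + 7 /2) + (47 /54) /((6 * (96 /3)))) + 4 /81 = -12551864227168562245 /52144796118178764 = -240.71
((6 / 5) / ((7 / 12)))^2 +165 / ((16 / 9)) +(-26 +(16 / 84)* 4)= 4222207 / 58800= 71.81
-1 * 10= -10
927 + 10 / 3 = 2791 / 3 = 930.33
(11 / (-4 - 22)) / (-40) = 0.01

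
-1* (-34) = 34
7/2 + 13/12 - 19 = -173/12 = -14.42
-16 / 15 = -1.07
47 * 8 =376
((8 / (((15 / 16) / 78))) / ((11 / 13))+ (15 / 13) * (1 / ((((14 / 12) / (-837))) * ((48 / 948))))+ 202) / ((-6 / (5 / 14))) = 153758357 / 168168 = 914.31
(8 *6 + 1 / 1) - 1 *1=48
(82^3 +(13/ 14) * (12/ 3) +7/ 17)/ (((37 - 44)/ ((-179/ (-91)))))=-11744777657/ 75803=-154938.16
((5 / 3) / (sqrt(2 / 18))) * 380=1900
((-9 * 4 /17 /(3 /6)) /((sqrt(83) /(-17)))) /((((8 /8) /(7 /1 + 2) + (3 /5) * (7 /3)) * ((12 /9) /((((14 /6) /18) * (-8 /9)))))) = -0.45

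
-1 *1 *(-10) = 10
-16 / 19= -0.84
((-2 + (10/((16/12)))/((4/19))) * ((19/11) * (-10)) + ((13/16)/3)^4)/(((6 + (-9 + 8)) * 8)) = -33913828549/2335703040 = -14.52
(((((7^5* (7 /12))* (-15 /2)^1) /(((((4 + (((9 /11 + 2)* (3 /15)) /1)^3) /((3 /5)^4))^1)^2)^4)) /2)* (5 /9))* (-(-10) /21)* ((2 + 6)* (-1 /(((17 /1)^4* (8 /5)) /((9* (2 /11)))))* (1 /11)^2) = 76823746838471397509212203813166306844319 /11404297989906002620890056457479728026039451553067602500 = 0.00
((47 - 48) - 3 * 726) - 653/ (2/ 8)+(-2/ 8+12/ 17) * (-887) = -353285/ 68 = -5195.37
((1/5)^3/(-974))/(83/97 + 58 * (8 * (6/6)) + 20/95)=-1843/104353994750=-0.00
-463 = -463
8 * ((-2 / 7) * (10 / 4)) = -40 / 7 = -5.71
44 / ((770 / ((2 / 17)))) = 4 / 595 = 0.01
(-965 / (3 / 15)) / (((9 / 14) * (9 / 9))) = -67550 / 9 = -7505.56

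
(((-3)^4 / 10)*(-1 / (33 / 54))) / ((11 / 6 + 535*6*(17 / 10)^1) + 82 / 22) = -4374 / 1802645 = -0.00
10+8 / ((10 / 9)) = 86 / 5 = 17.20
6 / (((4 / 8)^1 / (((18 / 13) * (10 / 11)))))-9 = 873 / 143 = 6.10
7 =7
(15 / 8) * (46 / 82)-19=-5887 / 328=-17.95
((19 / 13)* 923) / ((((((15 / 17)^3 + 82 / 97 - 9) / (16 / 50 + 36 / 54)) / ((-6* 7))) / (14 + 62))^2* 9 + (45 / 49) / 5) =21677650983299121524 / 2952339693801741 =7342.53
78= 78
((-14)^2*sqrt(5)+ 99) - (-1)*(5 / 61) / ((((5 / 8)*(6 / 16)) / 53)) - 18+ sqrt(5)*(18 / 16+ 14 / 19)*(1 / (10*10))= 18215 / 183+ 2979483*sqrt(5) / 15200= 537.85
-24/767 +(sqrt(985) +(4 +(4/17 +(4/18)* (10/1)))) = 754124/117351 +sqrt(985) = 37.81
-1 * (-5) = 5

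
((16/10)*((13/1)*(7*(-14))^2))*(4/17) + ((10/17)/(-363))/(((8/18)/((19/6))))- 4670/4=1885676351/41140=45835.59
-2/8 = -1/4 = -0.25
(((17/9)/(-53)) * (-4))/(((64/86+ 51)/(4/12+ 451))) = 3959096/3183975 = 1.24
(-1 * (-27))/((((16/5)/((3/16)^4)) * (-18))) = -0.00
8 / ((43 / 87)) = 696 / 43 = 16.19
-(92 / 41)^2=-8464 / 1681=-5.04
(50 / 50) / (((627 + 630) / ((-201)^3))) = -2706867 / 419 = -6460.30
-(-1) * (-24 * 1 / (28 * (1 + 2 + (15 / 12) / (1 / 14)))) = -0.04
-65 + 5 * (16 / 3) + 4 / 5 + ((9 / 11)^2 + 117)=145447 / 1815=80.14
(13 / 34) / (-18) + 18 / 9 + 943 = 578327 / 612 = 944.98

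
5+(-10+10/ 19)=-85/ 19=-4.47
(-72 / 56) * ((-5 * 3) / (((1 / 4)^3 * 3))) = 2880 / 7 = 411.43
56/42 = 1.33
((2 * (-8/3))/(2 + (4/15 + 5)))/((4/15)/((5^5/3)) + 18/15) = -625000/1022093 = -0.61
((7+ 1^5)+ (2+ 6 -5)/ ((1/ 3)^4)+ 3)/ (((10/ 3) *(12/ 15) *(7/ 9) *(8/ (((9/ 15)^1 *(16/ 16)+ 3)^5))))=202479021/ 21875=9256.18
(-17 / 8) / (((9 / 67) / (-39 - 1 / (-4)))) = 176545 / 288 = 613.00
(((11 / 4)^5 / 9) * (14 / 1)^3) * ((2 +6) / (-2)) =-55240493 / 288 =-191807.27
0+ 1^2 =1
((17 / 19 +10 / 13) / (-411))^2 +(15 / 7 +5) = 3050457 / 427063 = 7.14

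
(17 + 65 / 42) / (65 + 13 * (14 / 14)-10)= 779 / 2856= 0.27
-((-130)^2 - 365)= -16535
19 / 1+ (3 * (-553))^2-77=2752223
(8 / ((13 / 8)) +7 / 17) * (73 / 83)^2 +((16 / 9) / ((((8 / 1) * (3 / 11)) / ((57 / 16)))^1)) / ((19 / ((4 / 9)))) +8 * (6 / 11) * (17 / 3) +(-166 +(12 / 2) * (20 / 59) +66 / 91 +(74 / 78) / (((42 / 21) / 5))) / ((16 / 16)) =-73922389967092 / 560242710027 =-131.95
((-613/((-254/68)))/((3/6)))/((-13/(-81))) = 3376404/1651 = 2045.07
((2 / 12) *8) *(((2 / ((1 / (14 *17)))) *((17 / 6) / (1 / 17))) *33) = 1008802.67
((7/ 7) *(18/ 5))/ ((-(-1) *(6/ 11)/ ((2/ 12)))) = 11/ 10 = 1.10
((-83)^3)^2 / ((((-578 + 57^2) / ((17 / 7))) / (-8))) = -44463890778184 / 18697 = -2378129688.09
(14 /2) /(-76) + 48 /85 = 0.47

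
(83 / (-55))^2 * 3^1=20667 / 3025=6.83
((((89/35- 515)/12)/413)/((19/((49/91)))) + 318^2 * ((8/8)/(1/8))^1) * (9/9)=1104274076/1365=808992.00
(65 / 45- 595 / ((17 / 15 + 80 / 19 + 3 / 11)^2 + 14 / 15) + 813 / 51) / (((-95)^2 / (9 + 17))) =-6240195689 / 2319892643295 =-0.00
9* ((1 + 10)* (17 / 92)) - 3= 1407 / 92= 15.29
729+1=730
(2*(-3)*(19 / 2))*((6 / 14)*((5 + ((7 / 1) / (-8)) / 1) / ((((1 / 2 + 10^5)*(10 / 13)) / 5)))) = -24453 / 3733352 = -0.01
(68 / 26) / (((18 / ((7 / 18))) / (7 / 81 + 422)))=4068491 / 170586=23.85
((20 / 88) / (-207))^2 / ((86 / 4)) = 25 / 445886694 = 0.00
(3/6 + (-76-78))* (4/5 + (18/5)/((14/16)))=-26402/35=-754.34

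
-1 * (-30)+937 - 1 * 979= -12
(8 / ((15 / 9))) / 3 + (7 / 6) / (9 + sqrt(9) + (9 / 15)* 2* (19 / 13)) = 45187 / 26820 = 1.68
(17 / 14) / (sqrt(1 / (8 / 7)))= 17*sqrt(14) / 49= 1.30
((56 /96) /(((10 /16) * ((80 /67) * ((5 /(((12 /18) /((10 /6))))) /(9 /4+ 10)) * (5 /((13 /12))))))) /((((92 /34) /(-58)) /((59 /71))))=-8689828511 /2939400000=-2.96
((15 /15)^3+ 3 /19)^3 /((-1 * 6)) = -0.26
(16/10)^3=512/125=4.10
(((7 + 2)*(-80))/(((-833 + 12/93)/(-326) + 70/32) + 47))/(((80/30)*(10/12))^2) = -6548688/2324035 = -2.82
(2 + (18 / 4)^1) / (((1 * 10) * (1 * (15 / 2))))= 13 / 150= 0.09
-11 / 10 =-1.10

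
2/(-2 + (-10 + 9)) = -0.67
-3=-3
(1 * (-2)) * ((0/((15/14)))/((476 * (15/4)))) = 0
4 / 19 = 0.21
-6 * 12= -72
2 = 2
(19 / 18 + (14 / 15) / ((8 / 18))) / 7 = 0.45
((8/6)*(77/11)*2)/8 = 2.33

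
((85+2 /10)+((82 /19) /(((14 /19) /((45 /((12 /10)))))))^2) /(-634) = -47361621 /621320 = -76.23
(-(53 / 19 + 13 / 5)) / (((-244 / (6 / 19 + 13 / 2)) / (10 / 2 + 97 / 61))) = 6663552 / 6716405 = 0.99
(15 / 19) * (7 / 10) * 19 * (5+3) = 84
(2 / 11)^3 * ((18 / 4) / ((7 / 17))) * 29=17748 / 9317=1.90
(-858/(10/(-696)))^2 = 89152405056/25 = 3566096202.24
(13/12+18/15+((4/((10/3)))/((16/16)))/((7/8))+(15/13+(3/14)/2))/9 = 0.55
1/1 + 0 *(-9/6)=1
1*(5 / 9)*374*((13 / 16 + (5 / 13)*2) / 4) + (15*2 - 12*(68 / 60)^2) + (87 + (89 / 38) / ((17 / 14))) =185.68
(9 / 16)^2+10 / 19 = 4099 / 4864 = 0.84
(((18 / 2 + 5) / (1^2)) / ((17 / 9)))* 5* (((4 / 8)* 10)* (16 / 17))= 50400 / 289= 174.39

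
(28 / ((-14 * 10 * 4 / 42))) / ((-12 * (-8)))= -7 / 320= -0.02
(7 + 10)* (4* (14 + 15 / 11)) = 11492 / 11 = 1044.73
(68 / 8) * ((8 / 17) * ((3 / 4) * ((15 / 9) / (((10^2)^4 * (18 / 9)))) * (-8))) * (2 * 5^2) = -1 / 100000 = -0.00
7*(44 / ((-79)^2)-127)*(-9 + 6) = 16643823 / 6241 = 2666.85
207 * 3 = 621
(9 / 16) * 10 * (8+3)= 495 / 8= 61.88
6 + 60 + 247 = 313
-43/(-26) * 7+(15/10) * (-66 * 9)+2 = -22813/26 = -877.42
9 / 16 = 0.56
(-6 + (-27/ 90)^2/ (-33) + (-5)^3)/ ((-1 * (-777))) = -144103/ 854700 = -0.17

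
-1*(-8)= 8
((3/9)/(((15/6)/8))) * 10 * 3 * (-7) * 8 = -1792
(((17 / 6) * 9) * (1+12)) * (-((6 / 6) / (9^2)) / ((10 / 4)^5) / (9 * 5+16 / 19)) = -0.00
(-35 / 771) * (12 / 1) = -140 / 257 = -0.54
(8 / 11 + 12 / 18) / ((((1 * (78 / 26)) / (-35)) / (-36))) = 6440 / 11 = 585.45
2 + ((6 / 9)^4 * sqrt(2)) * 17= 2 + 272 * sqrt(2) / 81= 6.75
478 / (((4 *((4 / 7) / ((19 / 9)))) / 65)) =2066155 / 72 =28696.60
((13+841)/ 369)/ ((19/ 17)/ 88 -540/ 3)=-1277584/ 99357309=-0.01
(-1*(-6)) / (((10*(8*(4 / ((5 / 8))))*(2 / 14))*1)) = 21 / 256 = 0.08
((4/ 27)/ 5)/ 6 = 2/ 405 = 0.00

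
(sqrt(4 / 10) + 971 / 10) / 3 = sqrt(10) / 15 + 971 / 30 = 32.58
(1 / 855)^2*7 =7 / 731025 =0.00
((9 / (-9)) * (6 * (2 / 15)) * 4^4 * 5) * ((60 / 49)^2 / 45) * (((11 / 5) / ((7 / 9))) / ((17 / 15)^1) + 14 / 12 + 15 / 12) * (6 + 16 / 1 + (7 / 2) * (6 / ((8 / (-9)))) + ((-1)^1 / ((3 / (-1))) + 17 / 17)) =17958400 / 367353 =48.89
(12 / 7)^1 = 12 / 7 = 1.71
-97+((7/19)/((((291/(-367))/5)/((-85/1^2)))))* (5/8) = 1168621/44232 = 26.42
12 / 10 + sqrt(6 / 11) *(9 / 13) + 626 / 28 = 24.07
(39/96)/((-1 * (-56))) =13/1792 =0.01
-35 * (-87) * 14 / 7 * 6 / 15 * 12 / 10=14616 / 5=2923.20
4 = 4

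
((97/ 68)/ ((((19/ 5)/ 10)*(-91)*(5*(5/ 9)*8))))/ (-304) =873/ 142967552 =0.00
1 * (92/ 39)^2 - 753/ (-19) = 1306129/ 28899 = 45.20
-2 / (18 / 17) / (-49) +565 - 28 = 236834 / 441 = 537.04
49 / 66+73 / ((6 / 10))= 2693 / 22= 122.41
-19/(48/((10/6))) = -95/144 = -0.66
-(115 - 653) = 538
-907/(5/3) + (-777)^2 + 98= 3016414/5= 603282.80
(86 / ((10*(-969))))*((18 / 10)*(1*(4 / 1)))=-516 / 8075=-0.06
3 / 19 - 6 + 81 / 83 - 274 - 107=-608511 / 1577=-385.87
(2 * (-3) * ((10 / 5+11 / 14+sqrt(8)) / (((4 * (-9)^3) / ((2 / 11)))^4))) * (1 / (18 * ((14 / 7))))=-sqrt(2) / 198482440493679408 - 13 / 1852502777941007808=-0.00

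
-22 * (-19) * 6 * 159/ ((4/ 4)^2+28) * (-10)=-3987720/ 29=-137507.59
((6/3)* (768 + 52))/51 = 1640/51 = 32.16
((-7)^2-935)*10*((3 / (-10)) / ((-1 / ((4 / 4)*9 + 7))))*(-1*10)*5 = 2126400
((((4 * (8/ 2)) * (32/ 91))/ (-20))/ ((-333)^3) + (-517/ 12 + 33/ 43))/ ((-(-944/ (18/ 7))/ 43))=-4.96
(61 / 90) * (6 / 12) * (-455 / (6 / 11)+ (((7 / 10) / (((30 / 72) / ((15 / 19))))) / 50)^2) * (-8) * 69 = 39608519948333 / 253828125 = 156044.65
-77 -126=-203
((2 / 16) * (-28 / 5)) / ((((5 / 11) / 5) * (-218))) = 0.04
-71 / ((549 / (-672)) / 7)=111328 / 183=608.35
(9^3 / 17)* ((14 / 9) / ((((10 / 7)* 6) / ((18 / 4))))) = 35.02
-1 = -1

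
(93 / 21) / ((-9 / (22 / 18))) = -0.60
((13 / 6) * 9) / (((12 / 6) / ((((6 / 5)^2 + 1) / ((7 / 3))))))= 7137 / 700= 10.20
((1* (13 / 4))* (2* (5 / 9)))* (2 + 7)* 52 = 1690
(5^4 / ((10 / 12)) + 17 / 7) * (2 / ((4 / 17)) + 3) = 121141 / 14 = 8652.93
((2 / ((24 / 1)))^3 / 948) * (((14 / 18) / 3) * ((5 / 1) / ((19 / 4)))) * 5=175 / 210091968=0.00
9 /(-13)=-9 /13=-0.69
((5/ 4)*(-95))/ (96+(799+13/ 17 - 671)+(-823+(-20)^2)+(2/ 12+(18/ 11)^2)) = 586245/ 964606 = 0.61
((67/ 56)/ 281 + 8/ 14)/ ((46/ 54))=244593/ 361928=0.68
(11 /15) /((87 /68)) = 748 /1305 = 0.57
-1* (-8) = 8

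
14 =14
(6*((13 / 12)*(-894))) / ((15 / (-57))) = 110409 / 5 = 22081.80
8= 8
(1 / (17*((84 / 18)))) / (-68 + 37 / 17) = -1 / 5222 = -0.00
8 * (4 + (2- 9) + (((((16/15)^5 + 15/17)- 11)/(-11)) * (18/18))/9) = -29770381336/1278028125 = -23.29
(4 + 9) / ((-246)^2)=13 / 60516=0.00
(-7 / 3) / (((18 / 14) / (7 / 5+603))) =-148078 / 135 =-1096.87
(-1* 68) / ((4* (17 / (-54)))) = 54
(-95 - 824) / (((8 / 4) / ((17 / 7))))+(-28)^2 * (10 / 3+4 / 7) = 81707 / 42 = 1945.40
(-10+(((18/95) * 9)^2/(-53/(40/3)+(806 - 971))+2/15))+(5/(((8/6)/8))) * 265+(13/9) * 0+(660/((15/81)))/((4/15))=86640770063/4066665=21305.12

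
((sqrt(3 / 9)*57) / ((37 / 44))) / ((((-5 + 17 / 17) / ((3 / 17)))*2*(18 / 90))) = -3135*sqrt(3) / 1258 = -4.32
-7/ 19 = -0.37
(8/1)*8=64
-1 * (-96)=96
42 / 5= 8.40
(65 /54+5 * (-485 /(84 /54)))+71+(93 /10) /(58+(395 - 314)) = -390559913 /262710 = -1486.66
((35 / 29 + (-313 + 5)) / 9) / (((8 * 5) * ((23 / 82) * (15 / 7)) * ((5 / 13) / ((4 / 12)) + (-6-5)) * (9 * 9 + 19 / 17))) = 564310019 / 321799219200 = 0.00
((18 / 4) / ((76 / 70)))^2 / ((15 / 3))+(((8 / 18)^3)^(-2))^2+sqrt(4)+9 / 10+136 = 514095649622637 / 30282874880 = 16976.45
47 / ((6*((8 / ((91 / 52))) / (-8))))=-329 / 24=-13.71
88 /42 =44 /21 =2.10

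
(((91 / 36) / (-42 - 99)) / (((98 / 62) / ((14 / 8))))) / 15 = -403 / 304560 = -0.00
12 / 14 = 0.86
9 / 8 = 1.12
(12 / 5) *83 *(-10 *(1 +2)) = -5976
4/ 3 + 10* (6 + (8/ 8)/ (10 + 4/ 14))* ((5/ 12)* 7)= 77401/ 432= 179.17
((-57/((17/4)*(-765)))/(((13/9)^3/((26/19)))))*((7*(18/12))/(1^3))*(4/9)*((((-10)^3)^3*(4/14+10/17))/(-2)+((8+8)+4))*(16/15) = 71884803290112/4151485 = 17315443.34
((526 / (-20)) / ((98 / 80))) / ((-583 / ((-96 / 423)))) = -33664 / 4027947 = -0.01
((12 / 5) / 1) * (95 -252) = -1884 / 5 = -376.80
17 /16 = 1.06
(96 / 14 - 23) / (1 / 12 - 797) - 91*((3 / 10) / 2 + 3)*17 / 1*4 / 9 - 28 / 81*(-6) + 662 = -13570966693 / 9037035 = -1501.71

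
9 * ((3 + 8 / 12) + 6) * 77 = 6699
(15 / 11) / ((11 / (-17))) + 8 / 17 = -1.64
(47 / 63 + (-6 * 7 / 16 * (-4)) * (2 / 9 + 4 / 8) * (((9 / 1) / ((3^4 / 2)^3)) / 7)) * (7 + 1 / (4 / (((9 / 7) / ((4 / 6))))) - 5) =1.85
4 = 4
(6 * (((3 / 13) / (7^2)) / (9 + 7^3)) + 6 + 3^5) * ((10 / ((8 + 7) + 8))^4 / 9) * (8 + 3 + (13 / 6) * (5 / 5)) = 459449138125 / 35295225966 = 13.02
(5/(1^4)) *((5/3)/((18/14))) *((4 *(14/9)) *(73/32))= 92.00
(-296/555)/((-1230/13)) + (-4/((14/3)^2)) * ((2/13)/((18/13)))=-6677/452025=-0.01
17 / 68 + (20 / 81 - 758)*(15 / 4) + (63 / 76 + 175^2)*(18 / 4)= 553937015 / 4104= 134974.91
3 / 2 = 1.50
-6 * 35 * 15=-3150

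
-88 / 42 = -44 / 21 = -2.10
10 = 10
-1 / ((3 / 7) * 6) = -7 / 18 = -0.39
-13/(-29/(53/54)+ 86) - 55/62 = -103639/92752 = -1.12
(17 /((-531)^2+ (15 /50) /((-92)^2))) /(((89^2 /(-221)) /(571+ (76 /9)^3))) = -271958298632800 /137807304652510587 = -0.00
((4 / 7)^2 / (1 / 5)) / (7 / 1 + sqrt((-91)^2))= 40 / 2401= 0.02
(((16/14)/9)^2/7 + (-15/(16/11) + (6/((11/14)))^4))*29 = 98316.33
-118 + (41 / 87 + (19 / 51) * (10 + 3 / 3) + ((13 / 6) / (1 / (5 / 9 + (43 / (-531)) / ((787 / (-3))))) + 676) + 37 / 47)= 16400084659672 / 29049274161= 564.56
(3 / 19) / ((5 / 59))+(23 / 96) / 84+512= 393662473 / 766080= 513.87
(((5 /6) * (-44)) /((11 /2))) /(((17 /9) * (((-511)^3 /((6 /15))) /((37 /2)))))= 444 /2268358127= 0.00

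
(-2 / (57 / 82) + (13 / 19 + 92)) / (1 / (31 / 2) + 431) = 158689 / 761691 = 0.21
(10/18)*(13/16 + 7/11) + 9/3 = 2009/528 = 3.80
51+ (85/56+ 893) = 52949/56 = 945.52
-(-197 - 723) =920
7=7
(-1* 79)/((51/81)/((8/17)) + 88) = -17064/19297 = -0.88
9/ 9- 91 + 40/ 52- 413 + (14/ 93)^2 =-56466773/ 112437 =-502.21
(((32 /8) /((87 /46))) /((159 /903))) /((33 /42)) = 775376 /50721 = 15.29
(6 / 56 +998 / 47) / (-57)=-28085 / 75012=-0.37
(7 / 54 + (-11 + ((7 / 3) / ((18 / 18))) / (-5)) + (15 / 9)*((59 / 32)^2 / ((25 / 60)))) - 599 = -20623313 / 34560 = -596.74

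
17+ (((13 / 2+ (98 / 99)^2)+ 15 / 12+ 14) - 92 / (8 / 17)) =-155.77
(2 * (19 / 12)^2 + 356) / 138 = 25993 / 9936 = 2.62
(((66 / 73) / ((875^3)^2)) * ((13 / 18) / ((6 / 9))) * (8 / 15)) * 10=1144 / 98286174774169921875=0.00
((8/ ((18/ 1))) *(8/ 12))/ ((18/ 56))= 224/ 243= 0.92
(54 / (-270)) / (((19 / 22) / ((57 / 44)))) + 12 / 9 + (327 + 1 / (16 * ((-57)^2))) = 328.03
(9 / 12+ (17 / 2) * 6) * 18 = 1863 / 2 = 931.50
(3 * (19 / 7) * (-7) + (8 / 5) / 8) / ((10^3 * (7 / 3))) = -213 / 8750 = -0.02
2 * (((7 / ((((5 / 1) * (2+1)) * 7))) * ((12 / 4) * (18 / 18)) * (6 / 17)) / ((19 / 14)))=168 / 1615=0.10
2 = 2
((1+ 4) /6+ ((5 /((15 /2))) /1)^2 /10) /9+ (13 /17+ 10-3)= 108263 /13770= 7.86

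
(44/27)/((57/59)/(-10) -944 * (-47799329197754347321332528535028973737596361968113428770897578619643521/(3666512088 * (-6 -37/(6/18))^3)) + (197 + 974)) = -705767480128493640/3327789298747657660511170636608717151611458720220056910522789208892902176101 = -0.00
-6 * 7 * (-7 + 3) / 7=24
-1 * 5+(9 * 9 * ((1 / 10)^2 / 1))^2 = -43439 / 10000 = -4.34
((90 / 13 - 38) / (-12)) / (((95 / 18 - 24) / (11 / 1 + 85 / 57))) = -143824 / 83239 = -1.73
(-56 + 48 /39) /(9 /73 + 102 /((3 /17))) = -0.09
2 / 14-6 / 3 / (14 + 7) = 1 / 21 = 0.05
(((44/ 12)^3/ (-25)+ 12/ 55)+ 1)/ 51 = -5596/ 378675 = -0.01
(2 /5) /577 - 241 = -695283 /2885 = -241.00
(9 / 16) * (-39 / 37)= -351 / 592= -0.59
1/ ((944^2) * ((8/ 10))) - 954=-3400574971/ 3564544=-954.00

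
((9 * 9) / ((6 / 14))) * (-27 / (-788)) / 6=1701 / 1576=1.08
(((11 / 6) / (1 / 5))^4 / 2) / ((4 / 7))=64054375 / 10368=6178.08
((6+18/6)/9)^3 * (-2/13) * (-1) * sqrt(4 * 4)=8/13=0.62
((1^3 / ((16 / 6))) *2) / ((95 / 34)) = 51 / 190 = 0.27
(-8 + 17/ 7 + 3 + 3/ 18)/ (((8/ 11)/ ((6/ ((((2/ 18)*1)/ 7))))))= -9999/ 8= -1249.88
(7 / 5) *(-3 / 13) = -21 / 65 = -0.32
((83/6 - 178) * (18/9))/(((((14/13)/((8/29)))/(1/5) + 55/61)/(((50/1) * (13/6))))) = -40617460/23319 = -1741.82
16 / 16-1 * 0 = 1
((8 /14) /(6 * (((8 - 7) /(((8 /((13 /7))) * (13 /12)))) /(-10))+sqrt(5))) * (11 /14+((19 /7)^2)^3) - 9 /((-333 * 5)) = 3142284949631 /531481122235+18855327800 * sqrt(5) /410410133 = 108.64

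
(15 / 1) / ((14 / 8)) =60 / 7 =8.57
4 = 4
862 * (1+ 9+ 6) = 13792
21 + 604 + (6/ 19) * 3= 11893/ 19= 625.95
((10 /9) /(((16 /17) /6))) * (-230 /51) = -575 /18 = -31.94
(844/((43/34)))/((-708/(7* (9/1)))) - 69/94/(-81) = -382301501/6438906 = -59.37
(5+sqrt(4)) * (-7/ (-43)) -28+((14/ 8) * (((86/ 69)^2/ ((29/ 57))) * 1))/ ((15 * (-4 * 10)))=-31904513431/ 1187393400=-26.87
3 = 3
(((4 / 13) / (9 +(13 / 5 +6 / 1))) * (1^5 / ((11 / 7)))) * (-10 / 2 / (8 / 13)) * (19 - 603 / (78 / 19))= 581875 / 50336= 11.56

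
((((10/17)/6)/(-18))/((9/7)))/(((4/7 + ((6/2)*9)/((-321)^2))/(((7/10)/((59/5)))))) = -19635035/44667726372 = -0.00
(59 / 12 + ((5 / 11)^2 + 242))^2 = 128753945329 / 2108304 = 61069.91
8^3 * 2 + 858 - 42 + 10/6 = 5525/3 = 1841.67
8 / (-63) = -0.13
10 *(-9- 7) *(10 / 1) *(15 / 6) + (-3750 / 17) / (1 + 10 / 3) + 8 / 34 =-895198 / 221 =-4050.67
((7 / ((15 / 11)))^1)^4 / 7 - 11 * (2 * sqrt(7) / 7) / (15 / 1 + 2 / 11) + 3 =5173738 / 50625 - 242 * sqrt(7) / 1169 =101.65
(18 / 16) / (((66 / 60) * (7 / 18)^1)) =405 / 154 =2.63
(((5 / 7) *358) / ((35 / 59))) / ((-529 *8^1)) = -10561 / 103684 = -0.10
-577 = -577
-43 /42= -1.02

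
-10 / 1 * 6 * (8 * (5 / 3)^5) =-500000 / 81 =-6172.84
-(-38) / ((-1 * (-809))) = 38 / 809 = 0.05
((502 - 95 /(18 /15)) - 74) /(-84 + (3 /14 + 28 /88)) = -161161 /38562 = -4.18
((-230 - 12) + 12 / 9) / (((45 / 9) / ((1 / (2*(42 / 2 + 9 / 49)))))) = -17689 / 15570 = -1.14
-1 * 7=-7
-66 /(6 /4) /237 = -44 /237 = -0.19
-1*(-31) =31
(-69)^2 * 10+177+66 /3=47809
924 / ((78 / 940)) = 144760 / 13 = 11135.38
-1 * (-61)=61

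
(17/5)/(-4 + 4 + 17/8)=1.60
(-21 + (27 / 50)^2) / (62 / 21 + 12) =-1087191 / 785000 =-1.38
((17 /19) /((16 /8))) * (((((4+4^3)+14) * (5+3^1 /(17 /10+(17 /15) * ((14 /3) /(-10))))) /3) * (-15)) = -816925 /589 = -1386.97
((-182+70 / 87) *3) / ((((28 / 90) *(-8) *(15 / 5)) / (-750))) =-3166875 / 58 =-54601.29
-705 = -705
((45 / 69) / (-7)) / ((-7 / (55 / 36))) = 275 / 13524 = 0.02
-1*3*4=-12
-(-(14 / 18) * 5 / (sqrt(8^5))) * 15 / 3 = 175 * sqrt(2) / 2304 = 0.11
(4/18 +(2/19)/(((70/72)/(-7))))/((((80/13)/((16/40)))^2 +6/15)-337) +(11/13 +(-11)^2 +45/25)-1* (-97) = 220.65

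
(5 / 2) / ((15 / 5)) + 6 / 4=7 / 3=2.33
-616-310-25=-951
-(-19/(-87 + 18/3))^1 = -19/81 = -0.23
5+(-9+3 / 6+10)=13 / 2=6.50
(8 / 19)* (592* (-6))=-28416 / 19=-1495.58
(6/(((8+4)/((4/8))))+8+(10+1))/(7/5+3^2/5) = 385/64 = 6.02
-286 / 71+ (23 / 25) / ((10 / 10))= -5517 / 1775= -3.11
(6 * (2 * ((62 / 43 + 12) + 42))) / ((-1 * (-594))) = 4768 / 4257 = 1.12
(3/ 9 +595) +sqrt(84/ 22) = sqrt(462)/ 11 +1786/ 3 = 597.29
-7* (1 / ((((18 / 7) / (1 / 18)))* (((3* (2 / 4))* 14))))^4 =-7 / 892616806656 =-0.00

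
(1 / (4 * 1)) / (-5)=-1 / 20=-0.05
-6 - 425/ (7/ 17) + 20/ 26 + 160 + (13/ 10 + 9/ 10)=-398204/ 455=-875.17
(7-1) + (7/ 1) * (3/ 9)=8.33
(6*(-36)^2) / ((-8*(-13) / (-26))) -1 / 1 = -1945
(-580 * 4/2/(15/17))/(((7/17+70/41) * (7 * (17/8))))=-1293632/31017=-41.71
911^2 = 829921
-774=-774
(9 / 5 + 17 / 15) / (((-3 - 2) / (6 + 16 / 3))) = -1496 / 225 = -6.65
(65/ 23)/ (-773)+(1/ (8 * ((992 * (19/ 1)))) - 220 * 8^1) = -4718197958541/ 2680788736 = -1760.00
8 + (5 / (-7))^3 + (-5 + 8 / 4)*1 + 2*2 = 2962 / 343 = 8.64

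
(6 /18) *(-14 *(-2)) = 28 /3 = 9.33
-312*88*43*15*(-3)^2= -159382080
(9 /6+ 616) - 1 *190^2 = -70965 /2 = -35482.50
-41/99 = -0.41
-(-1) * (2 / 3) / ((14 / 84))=4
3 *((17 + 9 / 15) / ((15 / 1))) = 88 / 25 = 3.52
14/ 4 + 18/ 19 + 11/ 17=3291/ 646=5.09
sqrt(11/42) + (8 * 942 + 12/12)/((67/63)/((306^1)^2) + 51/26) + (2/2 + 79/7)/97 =sqrt(462)/42 + 392472615710762/102140004295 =3843.01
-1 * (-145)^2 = -21025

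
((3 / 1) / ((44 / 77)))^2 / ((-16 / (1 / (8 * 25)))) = -441 / 51200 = -0.01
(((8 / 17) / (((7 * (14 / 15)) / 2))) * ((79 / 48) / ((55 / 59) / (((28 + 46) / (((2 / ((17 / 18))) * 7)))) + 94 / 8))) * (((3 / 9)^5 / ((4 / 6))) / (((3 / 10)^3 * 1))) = 862285000 / 189886084731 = 0.00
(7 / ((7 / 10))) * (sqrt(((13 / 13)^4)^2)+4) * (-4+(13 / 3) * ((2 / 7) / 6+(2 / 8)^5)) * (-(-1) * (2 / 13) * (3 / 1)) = -6111575 / 69888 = -87.45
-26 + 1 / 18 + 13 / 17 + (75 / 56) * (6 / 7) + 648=18711559 / 29988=623.97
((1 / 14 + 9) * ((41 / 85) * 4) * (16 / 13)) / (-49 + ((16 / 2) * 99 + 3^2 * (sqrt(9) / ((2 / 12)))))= 166624 / 7000175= 0.02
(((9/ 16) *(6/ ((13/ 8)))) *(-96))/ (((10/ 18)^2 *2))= -323.00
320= 320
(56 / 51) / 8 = 7 / 51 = 0.14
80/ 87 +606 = 52802/ 87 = 606.92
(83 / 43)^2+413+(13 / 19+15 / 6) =29503717 / 70262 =419.91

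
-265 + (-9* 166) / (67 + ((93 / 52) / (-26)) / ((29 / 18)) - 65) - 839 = -71649960 / 38371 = -1867.29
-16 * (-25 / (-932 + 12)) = -10 / 23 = -0.43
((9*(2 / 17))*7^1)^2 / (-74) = -7938 / 10693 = -0.74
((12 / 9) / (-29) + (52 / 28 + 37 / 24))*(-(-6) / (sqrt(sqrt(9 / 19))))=24.25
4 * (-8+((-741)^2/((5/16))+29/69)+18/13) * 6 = 42169272.12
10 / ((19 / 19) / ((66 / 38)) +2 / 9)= 990 / 79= 12.53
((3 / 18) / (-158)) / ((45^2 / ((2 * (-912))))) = 152 / 159975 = 0.00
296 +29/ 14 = 4173/ 14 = 298.07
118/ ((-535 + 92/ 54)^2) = 86022/ 207331201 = 0.00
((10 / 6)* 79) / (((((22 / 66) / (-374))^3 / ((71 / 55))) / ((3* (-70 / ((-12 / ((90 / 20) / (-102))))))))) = 185353359345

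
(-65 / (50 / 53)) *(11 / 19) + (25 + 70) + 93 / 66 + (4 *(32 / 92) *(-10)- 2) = 40.61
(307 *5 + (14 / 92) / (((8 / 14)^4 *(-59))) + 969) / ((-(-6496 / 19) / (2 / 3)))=11018241417 / 2256658432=4.88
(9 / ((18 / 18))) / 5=9 / 5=1.80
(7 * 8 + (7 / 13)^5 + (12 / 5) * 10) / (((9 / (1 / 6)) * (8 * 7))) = 9906749 / 374263344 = 0.03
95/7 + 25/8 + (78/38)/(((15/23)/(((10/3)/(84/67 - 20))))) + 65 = 40661213/501144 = 81.14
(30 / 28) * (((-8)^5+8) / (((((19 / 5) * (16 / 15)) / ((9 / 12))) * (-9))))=721.63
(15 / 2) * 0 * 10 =0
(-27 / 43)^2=729 / 1849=0.39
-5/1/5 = -1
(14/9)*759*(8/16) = 1771/3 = 590.33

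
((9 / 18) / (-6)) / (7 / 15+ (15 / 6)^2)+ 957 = 385666 / 403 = 956.99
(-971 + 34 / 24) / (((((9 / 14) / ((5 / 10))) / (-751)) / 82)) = 2507772995 / 54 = 46440240.65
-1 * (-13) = 13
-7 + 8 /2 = -3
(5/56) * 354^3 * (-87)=-2412176355/7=-344596622.14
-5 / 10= -1 / 2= -0.50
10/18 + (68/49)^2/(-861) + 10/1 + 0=65449393/6201783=10.55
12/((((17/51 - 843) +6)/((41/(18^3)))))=-41/406620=-0.00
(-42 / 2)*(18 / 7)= -54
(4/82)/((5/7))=14/205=0.07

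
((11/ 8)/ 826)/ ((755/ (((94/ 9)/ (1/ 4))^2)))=97196/ 25257015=0.00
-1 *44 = -44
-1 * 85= -85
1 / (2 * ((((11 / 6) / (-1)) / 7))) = -21 / 11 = -1.91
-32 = -32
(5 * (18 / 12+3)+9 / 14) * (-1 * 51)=-8262 / 7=-1180.29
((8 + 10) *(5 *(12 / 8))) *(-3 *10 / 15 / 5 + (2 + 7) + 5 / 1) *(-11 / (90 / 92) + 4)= -66504 / 5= -13300.80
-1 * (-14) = 14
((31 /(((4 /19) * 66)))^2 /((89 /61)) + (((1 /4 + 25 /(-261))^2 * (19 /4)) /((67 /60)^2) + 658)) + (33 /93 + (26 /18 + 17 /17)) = 664.30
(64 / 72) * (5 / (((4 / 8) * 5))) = 16 / 9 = 1.78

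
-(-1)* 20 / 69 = 20 / 69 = 0.29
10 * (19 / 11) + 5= 245 / 11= 22.27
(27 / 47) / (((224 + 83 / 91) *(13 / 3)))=567 / 961949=0.00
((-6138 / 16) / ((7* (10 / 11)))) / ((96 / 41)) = -461373 / 17920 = -25.75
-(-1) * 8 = 8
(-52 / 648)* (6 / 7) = -13 / 189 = -0.07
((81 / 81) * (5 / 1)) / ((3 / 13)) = 65 / 3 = 21.67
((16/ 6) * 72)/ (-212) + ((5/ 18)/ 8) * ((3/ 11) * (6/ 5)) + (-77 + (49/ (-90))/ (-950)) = -7765458991/ 99693000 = -77.89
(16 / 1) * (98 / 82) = 784 / 41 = 19.12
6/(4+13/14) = 28/23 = 1.22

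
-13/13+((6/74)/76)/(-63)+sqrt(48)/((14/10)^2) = 2.53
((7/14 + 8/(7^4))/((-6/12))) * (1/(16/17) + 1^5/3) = -161939/115248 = -1.41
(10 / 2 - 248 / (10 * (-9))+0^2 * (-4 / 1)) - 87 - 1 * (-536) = 456.76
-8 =-8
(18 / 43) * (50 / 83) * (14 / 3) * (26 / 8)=3.82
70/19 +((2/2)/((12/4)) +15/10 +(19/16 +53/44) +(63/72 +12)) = 208511/10032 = 20.78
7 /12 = 0.58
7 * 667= 4669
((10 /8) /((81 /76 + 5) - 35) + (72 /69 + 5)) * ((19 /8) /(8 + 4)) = 1441511 /1213848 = 1.19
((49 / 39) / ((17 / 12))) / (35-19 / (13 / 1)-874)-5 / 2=-464551 / 185742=-2.50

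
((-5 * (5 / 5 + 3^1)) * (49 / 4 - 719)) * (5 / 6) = 70675 / 6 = 11779.17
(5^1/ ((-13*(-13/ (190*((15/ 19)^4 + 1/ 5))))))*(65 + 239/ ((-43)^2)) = 461761011040/ 2143307179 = 215.44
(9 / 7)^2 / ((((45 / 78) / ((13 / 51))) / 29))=88218 / 4165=21.18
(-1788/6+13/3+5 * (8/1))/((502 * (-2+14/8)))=1522/753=2.02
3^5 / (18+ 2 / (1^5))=243 / 20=12.15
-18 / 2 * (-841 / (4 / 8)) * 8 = 121104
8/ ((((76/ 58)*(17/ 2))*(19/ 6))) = 1392/ 6137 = 0.23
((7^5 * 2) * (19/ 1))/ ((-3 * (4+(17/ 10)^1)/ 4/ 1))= -1344560/ 9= -149395.56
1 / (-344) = -1 / 344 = -0.00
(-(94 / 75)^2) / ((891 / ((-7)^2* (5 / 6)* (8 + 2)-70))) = -1793708 / 3007125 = -0.60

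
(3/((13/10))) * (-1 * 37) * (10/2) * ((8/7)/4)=-11100/91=-121.98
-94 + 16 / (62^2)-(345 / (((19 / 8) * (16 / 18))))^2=-9297634155 / 346921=-26800.44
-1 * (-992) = 992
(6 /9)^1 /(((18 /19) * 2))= 19 /54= 0.35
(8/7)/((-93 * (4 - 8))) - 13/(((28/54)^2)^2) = -642501193/3572688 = -179.84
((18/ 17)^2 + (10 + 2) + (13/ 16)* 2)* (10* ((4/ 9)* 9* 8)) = 1363720/ 289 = 4718.75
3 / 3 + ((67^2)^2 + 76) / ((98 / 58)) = 584384762 / 49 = 11926219.63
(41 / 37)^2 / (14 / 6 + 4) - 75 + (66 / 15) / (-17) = -165963712 / 2210935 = -75.06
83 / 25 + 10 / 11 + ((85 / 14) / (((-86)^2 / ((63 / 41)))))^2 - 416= -41649506809622933 / 101147278865600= -411.77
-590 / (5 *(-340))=59 / 170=0.35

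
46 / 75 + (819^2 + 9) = 50307796 / 75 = 670770.61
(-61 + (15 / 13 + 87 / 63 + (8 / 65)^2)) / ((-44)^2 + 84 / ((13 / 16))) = -5185981 / 180944400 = -0.03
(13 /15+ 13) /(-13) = -16 /15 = -1.07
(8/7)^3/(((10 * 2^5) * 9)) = 8/15435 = 0.00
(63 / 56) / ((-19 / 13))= -117 / 152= -0.77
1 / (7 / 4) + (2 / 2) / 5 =27 / 35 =0.77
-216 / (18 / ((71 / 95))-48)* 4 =10224 / 283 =36.13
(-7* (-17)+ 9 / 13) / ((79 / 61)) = 94916 / 1027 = 92.42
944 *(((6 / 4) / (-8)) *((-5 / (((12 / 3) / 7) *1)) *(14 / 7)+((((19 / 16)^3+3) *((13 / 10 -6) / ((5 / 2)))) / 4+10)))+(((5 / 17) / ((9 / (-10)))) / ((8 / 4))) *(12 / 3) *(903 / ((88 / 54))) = 103726055991 / 76595200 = 1354.21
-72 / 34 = -36 / 17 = -2.12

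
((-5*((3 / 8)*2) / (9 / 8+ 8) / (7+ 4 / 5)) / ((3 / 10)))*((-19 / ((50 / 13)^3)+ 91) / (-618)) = 871789 / 33835500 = 0.03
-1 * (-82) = 82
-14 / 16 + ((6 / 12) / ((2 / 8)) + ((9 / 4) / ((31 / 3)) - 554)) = -137059 / 248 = -552.66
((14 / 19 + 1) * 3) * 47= 4653 / 19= 244.89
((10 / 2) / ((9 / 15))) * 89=2225 / 3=741.67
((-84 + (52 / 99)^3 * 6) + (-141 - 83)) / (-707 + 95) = 24834037 / 49485249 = 0.50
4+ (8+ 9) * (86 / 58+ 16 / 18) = 11567 / 261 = 44.32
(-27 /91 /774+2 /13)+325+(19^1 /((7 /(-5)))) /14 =324.18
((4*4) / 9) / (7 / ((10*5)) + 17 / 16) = 6400 / 4329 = 1.48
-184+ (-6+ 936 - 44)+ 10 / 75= 10532 / 15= 702.13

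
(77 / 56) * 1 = 11 / 8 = 1.38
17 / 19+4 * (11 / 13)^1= 1057 / 247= 4.28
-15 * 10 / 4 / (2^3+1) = -4.17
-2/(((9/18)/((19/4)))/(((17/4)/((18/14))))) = -2261/36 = -62.81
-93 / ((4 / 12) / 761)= -212319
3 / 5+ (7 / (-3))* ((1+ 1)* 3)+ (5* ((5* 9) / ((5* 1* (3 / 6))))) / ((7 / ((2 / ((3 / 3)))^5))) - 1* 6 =13721 / 35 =392.03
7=7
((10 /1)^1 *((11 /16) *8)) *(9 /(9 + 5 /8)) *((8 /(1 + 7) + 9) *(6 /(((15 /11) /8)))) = 126720 /7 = 18102.86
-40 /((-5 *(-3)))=-8 /3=-2.67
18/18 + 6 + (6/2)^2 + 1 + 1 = 18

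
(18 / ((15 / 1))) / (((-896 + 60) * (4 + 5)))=-1 / 6270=-0.00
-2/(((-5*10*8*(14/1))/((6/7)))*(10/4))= 3/24500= 0.00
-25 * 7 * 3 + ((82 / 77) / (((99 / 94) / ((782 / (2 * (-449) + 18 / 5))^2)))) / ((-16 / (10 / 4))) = -160110092164475 / 304901460864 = -525.12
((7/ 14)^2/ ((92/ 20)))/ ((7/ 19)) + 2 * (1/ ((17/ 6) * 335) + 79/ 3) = 581123899/ 11002740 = 52.82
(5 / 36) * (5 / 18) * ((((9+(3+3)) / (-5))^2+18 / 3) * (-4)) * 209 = -26125 / 54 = -483.80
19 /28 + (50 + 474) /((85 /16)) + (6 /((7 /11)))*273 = 6362487 /2380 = 2673.31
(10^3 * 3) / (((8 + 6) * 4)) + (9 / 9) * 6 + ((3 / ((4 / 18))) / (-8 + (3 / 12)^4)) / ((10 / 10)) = 829407 / 14329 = 57.88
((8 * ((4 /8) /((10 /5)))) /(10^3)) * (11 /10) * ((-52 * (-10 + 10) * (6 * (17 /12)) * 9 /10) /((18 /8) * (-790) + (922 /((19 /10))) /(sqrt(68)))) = 0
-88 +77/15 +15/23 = -28364/345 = -82.21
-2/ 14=-0.14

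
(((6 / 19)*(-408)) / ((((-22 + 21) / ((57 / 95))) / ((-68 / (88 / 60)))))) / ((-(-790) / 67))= -25094448 / 82555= -303.97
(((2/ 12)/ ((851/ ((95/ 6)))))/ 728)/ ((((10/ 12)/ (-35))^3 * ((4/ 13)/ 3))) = -41895/ 13616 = -3.08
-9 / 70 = -0.13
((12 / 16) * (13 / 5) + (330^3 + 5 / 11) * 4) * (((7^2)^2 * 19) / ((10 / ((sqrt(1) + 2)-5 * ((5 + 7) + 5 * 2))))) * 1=-154366849929022157 / 2200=-70166749967737.34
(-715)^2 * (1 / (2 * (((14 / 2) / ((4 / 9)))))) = 1022450 / 63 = 16229.37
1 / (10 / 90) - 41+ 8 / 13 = -408 / 13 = -31.38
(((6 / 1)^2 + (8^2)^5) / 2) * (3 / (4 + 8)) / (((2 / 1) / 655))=43956307393.75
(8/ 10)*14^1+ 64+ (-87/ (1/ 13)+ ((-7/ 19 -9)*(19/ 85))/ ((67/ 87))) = -6028267/ 5695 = -1058.52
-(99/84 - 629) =17579/28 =627.82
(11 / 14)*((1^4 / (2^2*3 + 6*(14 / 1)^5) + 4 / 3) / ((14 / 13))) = 205091029 / 210827792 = 0.97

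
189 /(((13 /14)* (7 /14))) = 5292 /13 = 407.08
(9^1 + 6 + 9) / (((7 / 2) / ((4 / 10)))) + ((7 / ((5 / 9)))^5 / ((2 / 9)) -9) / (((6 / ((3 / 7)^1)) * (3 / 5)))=2977338879 / 17500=170133.65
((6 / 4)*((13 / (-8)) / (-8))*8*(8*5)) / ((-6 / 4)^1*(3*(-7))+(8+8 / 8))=65 / 27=2.41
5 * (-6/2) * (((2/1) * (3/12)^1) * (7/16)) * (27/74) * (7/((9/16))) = -2205/148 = -14.90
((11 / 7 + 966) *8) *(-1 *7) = -54184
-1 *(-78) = 78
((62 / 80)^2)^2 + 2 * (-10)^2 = 512923521 / 2560000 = 200.36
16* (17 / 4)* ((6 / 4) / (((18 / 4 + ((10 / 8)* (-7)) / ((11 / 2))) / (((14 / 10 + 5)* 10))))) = 2244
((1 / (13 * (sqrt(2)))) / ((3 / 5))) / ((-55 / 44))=-2 * sqrt(2) / 39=-0.07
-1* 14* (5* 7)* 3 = -1470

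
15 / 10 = 3 / 2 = 1.50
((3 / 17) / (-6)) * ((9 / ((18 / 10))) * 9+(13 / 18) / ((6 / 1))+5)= -5413 / 3672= -1.47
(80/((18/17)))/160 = 17/36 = 0.47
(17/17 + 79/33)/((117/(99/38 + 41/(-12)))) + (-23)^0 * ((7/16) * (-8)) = -1550899/440154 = -3.52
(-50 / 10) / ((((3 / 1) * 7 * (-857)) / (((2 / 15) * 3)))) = 2 / 17997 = 0.00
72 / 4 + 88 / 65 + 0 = 1258 / 65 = 19.35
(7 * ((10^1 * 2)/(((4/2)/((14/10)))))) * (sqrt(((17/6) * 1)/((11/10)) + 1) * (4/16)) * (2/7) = 7 * sqrt(3894)/33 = 13.24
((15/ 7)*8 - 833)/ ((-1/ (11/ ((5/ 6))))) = 376926/ 35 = 10769.31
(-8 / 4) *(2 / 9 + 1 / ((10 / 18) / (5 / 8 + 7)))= -5021 / 180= -27.89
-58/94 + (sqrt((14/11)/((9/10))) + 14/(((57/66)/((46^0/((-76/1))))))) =-14088/16967 + 2 * sqrt(385)/33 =0.36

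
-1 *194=-194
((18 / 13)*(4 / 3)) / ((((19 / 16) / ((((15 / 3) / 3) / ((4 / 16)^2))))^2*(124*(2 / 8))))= 13107200 / 436449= 30.03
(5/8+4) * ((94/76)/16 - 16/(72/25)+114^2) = 2630112995/43776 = 60081.16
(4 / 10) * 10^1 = 4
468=468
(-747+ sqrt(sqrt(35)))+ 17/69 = -51526/69+ 35^(1/4) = -744.32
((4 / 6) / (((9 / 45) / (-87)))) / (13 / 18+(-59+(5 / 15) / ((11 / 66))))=5220 / 1013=5.15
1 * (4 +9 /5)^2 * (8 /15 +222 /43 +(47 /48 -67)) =-174521797 /86000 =-2029.32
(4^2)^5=1048576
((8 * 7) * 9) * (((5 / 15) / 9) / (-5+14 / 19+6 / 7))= -7448 / 1359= -5.48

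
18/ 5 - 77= -367/ 5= -73.40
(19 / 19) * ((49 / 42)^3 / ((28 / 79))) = 3871 / 864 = 4.48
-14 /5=-2.80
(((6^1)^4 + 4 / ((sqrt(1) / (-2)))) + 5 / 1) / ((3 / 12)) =5172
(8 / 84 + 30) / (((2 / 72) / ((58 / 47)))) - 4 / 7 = 1336.43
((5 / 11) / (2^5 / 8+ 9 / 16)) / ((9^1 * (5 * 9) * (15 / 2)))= 32 / 975645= 0.00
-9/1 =-9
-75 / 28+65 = 1745 / 28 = 62.32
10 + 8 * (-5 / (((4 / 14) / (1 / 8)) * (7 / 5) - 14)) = 370 / 27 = 13.70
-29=-29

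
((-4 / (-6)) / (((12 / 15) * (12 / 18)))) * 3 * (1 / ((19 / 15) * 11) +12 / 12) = 840 / 209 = 4.02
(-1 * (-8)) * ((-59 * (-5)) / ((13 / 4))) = 9440 / 13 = 726.15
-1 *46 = -46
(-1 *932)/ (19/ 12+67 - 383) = 2.96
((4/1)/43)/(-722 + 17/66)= -264/2048305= -0.00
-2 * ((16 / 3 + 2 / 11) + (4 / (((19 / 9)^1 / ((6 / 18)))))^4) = -48805420 / 4300593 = -11.35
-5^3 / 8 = -125 / 8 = -15.62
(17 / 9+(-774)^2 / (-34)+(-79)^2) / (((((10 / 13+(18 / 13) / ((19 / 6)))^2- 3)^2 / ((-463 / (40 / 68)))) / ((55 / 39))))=1269132835966363940 / 239705290683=5294554.96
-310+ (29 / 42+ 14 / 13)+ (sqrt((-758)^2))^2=313543649 / 546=574255.77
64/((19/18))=1152/19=60.63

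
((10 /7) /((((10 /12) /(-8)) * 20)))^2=0.47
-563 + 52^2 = 2141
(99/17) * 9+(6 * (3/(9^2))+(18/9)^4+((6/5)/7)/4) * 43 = 751.81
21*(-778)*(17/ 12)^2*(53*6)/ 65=-160416.12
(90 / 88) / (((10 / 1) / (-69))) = -621 / 88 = -7.06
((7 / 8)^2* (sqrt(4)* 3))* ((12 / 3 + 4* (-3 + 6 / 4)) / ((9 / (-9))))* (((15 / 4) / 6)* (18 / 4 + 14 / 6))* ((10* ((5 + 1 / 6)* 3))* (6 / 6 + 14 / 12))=13177.52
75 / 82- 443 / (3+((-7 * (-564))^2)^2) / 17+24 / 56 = 1.34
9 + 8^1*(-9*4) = -279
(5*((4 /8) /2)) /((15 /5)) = 5 /12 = 0.42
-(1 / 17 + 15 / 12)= -89 / 68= -1.31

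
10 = 10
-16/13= -1.23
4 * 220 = 880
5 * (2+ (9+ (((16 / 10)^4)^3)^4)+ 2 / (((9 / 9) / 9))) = 22300745301559319826750245223961380304808541 / 710542735760100185871124267578125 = 31385508821.93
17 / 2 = 8.50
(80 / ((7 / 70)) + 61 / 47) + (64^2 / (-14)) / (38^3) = 1808205561 / 2256611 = 801.29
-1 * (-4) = 4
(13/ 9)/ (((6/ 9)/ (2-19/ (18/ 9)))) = -65/ 4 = -16.25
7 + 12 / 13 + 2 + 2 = 11.92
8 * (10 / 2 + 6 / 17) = 42.82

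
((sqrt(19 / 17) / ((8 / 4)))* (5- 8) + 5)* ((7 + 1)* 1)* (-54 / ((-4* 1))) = 540- 162* sqrt(323) / 17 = 368.74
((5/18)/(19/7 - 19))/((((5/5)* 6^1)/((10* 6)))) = -175/1026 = -0.17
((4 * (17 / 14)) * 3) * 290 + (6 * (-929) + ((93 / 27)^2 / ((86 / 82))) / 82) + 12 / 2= -65445809 / 48762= -1342.15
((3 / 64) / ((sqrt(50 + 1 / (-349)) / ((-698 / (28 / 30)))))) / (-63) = 1745*sqrt(6089701) / 54720064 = 0.08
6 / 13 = 0.46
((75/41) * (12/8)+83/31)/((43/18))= 124029/54653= 2.27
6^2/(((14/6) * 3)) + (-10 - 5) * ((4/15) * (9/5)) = -72/35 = -2.06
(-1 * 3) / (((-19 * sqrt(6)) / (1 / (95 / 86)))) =0.06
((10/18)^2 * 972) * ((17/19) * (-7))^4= 60160176300/130321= 461630.71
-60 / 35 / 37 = -12 / 259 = -0.05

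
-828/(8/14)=-1449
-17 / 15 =-1.13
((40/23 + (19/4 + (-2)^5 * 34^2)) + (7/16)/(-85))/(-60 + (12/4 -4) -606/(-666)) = 128416670451/208637600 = 615.50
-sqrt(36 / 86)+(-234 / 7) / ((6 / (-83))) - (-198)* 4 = 8781 / 7 - 3* sqrt(86) / 43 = 1253.78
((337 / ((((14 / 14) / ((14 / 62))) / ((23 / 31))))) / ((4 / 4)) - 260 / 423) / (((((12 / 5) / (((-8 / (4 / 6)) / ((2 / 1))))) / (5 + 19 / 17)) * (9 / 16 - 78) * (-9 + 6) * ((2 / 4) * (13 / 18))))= -29057089280 / 2854057563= -10.18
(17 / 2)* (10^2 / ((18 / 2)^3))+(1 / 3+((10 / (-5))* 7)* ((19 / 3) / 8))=-27947 / 2916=-9.58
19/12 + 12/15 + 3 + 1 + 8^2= 4223/60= 70.38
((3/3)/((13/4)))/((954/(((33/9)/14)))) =11/130221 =0.00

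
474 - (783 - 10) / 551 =260401 / 551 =472.60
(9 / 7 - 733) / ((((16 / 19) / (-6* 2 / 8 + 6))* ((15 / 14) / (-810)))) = 11824137 / 4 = 2956034.25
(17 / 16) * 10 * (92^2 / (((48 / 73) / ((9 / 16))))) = 9847335 / 128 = 76932.30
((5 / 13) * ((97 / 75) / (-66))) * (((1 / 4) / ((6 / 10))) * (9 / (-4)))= 97 / 13728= 0.01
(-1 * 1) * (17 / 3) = -5.67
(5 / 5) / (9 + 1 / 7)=7 / 64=0.11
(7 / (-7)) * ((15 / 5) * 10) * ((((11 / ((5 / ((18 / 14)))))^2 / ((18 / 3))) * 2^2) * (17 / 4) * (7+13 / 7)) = -10330254 / 1715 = -6023.47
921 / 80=11.51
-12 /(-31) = 12 /31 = 0.39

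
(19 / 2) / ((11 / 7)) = 133 / 22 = 6.05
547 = 547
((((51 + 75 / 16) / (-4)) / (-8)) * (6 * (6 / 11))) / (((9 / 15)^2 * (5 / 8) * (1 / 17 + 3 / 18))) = 20655 / 184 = 112.26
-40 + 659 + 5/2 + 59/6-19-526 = 259/3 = 86.33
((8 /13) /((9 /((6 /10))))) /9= 8 /1755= 0.00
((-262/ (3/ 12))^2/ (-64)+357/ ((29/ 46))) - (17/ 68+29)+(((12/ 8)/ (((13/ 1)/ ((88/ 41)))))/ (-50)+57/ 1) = -25607579581/ 1545700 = -16566.98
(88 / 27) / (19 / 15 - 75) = -220 / 4977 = -0.04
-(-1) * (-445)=-445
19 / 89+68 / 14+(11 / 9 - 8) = -9572 / 5607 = -1.71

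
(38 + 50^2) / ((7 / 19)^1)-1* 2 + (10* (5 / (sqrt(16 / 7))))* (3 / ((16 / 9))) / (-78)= 48208 / 7-225* sqrt(7) / 832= 6886.14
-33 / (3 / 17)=-187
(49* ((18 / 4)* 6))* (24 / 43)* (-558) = -17717616 / 43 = -412037.58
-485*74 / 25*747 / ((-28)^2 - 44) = -72459 / 50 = -1449.18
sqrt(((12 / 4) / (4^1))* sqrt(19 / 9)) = 19^(1 / 4) / 2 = 1.04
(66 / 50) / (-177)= -0.01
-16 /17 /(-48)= 1 /51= 0.02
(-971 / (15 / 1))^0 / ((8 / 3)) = 3 / 8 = 0.38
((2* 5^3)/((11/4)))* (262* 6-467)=100454.55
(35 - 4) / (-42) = -31 / 42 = -0.74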